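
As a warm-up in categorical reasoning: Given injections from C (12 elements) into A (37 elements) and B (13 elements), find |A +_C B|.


The pushout A +_C B identifies the images of C in A and B.
|A +_C B| = |A| + |B| - |C| (for injections).
= 37 + 13 - 12 = 38

38


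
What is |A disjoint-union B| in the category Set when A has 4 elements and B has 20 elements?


In Set, the coproduct A + B is the disjoint union.
|A + B| = |A| + |B| = 4 + 20 = 24

24


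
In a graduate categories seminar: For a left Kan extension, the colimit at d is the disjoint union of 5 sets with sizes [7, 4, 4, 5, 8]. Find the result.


Pointwise, the left Kan extension (Lan_F H)(d) is the colimit, indexed
by the comma category (F downarrow d), of H composed with the
projection (F downarrow d) -> C. Here that colimit is given
as a coproduct (disjoint union) of sets, so its cardinality is the
sum of the sizes of the summands.
Coproduct of sets with sizes: 7 + 4 + 4 + 5 + 8
= 28

28


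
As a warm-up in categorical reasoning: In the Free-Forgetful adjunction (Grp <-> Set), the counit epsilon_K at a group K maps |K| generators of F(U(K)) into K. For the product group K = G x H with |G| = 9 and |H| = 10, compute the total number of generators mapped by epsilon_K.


The counit epsilon_K: F(U(K)) -> K of the Free-Forgetful adjunction
maps |K| generators of F(U(K)) into K. For K = G x H (the product group),
|G x H| = |G| * |H|.
Total generators mapped = 9 * 10 = 90.

90


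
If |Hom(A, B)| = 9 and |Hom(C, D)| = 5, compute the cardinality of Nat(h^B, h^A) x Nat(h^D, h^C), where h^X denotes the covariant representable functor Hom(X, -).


By the Yoneda lemma, Nat(h^B, h^A) is isomorphic to Hom(A, B),
so |Nat(h^B, h^A)| = |Hom(A, B)| and |Nat(h^D, h^C)| = |Hom(C, D)|.
|Hom(A, B)| = 9, |Hom(C, D)| = 5.
|Nat(h^B, h^A) x Nat(h^D, h^C)| = 9 * 5 = 45

45


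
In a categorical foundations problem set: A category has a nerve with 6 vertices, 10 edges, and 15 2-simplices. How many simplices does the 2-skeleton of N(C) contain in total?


The 2-skeleton of the nerve N(C) consists of simplices in dimensions 0, 1, 2:
  |N(C)_0| = 6 (objects)
  |N(C)_1| = 10 (morphisms)
  |N(C)_2| = 15 (composable pairs)
Total = 6 + 10 + 15 = 31

31


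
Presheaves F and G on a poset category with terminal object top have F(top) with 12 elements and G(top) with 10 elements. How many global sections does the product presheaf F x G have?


Global sections of a presheaf on a poset with terminal top satisfy
Gamma(H) ~ H(top). Presheaves admit pointwise products, so
(F x G)(top) = F(top) x G(top) (Cartesian product).
|Gamma(F x G)| = |F(top)| * |G(top)| = 12 * 10 = 120.

120


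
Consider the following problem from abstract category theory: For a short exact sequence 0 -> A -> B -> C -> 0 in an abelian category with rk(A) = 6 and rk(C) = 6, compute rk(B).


For a short exact sequence 0 -> A -> B -> C -> 0,
rank is additive: rank(B) = rank(A) + rank(C).
rank(B) = 6 + 6 = 12

12


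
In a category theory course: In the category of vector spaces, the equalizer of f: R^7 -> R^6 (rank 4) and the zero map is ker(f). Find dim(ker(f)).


The equalizer of f and the zero map is ker(f).
By the rank-nullity theorem: dim(ker(f)) = dim(domain) - rank(f).
dim(ker(f)) = 7 - 4 = 3

3


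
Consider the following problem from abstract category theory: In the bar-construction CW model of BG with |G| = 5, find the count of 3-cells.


In the bar-construction CW model of BG, the n-cells are indexed by
n-tuples [g_1|...|g_n] of non-identity elements of G (degenerate
simplices with some g_i = e do not contribute cells), so there are
(|G| - 1)^n n-cells.
For dim = 3 with |G| = 5:
cells = (5 - 1)^3 = 4^3 = 64

64


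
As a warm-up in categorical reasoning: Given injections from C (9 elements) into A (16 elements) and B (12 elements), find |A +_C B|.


The pushout A +_C B identifies the images of C in A and B.
|A +_C B| = |A| + |B| - |C| (for injections).
= 16 + 12 - 9 = 19

19


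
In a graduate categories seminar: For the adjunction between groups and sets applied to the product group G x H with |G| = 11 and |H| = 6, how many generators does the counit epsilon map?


The counit epsilon_K: F(U(K)) -> K of the Free-Forgetful adjunction
maps |K| generators of F(U(K)) into K. For K = G x H (the product group),
|G x H| = |G| * |H|.
Total generators mapped = 11 * 6 = 66.

66


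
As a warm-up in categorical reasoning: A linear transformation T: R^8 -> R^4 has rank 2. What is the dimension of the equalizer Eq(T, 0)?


The equalizer of f and the zero map is ker(f).
By the rank-nullity theorem: dim(ker(f)) = dim(domain) - rank(f).
dim(ker(f)) = 8 - 2 = 6

6


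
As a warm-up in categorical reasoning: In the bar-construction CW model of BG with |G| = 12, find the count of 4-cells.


In the bar-construction CW model of BG, the n-cells are indexed by
n-tuples [g_1|...|g_n] of non-identity elements of G (degenerate
simplices with some g_i = e do not contribute cells), so there are
(|G| - 1)^n n-cells.
For dim = 4 with |G| = 12:
cells = (12 - 1)^4 = 11^4 = 14641

14641


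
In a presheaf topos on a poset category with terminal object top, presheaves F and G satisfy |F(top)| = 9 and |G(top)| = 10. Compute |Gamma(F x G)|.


Global sections of a presheaf on a poset with terminal top satisfy
Gamma(H) ~ H(top). Presheaves admit pointwise products, so
(F x G)(top) = F(top) x G(top) (Cartesian product).
|Gamma(F x G)| = |F(top)| * |G(top)| = 9 * 10 = 90.

90


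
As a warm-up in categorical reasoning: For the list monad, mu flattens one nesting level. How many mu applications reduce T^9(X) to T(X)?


Each application of mu: T^2 -> T removes one layer of nesting.
Starting at depth 9 (i.e., T^9(X)), we need to reach T(X).
Number of mu applications = 9 - 1 = 8

8


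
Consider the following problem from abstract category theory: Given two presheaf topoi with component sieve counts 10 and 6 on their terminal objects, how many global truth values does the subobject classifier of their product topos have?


In a product of presheaf topoi E_1 x E_2, the subobject classifier
is Omega = Omega_1 x Omega_2 (componentwise), so
|Omega(top)| = |Omega_1(top_1)| * |Omega_2(top_2)|.
= 10 * 6 = 60.

60


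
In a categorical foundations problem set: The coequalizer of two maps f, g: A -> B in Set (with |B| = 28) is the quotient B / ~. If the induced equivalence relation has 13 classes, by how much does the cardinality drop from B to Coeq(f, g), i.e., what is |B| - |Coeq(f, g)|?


The coequalizer Coeq(f, g) = B / ~ has one element per equivalence class.
|B| = 28, |Coeq(f, g)| = 13.
|B| - |Coeq(f, g)| = 28 - 13 = 15.

15


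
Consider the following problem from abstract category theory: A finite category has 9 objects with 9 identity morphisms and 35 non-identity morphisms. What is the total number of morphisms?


Each object has an identity morphism, giving 9 identities.
Adding the 35 non-identity morphisms:
Total = 9 + 35 = 44

44


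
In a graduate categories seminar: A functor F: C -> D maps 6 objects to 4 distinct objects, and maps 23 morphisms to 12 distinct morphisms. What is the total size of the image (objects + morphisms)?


The image of F consists of distinct objects and distinct morphisms.
|Im(F)| on objects = 4
|Im(F)| on morphisms = 12
Total image cardinality = 4 + 12 = 16

16


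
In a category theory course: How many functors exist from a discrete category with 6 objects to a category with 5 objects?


A functor from a discrete category C to D is determined by
where each object maps. Each of the 6 objects of C can map
to any of the 5 objects of D independently.
Number of functors = 5^6 = 15625

15625


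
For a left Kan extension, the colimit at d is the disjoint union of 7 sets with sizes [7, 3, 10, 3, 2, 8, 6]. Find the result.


Pointwise, the left Kan extension (Lan_F H)(d) is the colimit, indexed
by the comma category (F downarrow d), of H composed with the
projection (F downarrow d) -> C. Here that colimit is given
as a coproduct (disjoint union) of sets, so its cardinality is the
sum of the sizes of the summands.
Coproduct of sets with sizes: 7 + 3 + 10 + 3 + 2 + 8 + 6
= 39

39


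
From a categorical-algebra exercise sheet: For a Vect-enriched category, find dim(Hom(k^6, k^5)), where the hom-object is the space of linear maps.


In Vect-enriched categories, Hom(k^n, k^m) is the space of m x n matrices.
dim(Hom(k^6, k^5)) = 5 * 6 = 30

30


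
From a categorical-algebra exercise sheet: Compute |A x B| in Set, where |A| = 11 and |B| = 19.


In Set, the product A x B is the Cartesian product.
By the universal property, |A x B| = |A| * |B|.
|A x B| = 11 * 19 = 209

209


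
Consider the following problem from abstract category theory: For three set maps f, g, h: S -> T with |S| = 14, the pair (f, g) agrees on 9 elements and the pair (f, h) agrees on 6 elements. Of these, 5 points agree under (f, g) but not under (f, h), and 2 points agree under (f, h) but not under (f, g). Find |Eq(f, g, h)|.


Eq(f, g, h) is the triple-agreement set: points in S where all three
maps take the same value. Using inclusion-exclusion on the pairwise data:
Pair (f, g) agrees on 9 points; pair (f, h) on 6 points.
Points agreeing under (f, g) but not (f, h) = 5; under (f, h) but not (f, g) = 2.
Triple-agreement = agreement-in-(f, g) minus points that agree under (f, g) but not (f, h):
|Eq(f, g, h)| = 9 - 5 = 4
(cross-check via (f, h): 6 - 2 = 4.)

4


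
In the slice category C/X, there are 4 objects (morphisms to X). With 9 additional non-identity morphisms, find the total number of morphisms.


In the slice category C/X, objects are morphisms to X.
Identity morphisms: 4 (one per object of C/X).
Non-identity morphisms: 9.
Total = 4 + 9 = 13

13


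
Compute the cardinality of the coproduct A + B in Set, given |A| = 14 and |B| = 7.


In Set, the coproduct A + B is the disjoint union.
|A + B| = |A| + |B| = 14 + 7 = 21

21


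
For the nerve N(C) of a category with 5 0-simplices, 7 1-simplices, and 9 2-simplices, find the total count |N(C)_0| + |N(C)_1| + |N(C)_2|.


The 2-skeleton of the nerve N(C) consists of simplices in dimensions 0, 1, 2:
  |N(C)_0| = 5 (objects)
  |N(C)_1| = 7 (morphisms)
  |N(C)_2| = 9 (composable pairs)
Total = 5 + 7 + 9 = 21

21


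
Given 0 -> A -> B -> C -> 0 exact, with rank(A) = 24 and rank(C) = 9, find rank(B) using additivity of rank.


For a short exact sequence 0 -> A -> B -> C -> 0,
rank is additive: rank(B) = rank(A) + rank(C).
rank(B) = 24 + 9 = 33

33


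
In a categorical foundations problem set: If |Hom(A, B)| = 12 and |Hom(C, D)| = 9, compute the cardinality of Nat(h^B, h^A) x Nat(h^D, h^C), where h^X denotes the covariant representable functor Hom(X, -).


By the Yoneda lemma, Nat(h^B, h^A) is isomorphic to Hom(A, B),
so |Nat(h^B, h^A)| = |Hom(A, B)| and |Nat(h^D, h^C)| = |Hom(C, D)|.
|Hom(A, B)| = 12, |Hom(C, D)| = 9.
|Nat(h^B, h^A) x Nat(h^D, h^C)| = 12 * 9 = 108

108


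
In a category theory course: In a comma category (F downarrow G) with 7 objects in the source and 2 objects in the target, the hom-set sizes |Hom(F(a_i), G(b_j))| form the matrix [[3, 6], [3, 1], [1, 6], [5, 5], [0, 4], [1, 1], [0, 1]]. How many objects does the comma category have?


Objects of (F downarrow G) are triples (a, b, h: F(a)->G(b)).
The count equals the sum of all entries in the hom-matrix.
sum(row 0) = 9
sum(row 1) = 4
sum(row 2) = 7
sum(row 3) = 10
sum(row 4) = 4
sum(row 5) = 2
sum(row 6) = 1
Grand total = 37

37


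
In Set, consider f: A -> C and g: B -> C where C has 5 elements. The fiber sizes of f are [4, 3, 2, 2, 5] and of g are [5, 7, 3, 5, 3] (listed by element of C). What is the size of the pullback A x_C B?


The pullback A x_C B consists of pairs (a, b) with f(a) = g(b).
For each element c in C, the fiber product has |f^-1(c)| * |g^-1(c)| elements.
Summing over C: 4 * 5 + 3 * 7 + 2 * 3 + 2 * 5 + 5 * 3
= 20 + 21 + 6 + 10 + 15 = 72

72


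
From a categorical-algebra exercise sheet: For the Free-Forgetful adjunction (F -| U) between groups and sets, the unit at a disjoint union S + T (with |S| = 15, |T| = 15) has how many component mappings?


The unit eta_X: X -> U(F(X)) of the Free-Forgetful adjunction
maps each element of X to a generator of F(X). For X = S + T (disjoint
union in Set), |S + T| = |S| + |T|.
Total mappings = 15 + 15 = 30.

30


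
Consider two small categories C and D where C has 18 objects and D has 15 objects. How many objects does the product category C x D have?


The product category C x D has objects that are pairs (c, d).
Number of pairs = |Ob(C)| * |Ob(D)| = 18 * 15 = 270

270


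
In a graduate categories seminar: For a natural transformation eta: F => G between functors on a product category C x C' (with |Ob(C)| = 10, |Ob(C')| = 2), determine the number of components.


A natural transformation eta: F => G assigns one component morphism per
object of the domain category.
The domain is the product category C x C', so
|Ob(C x C')| = |Ob(C)| * |Ob(C')| = 10 * 2 = 20.
Therefore eta has 20 component morphisms.

20


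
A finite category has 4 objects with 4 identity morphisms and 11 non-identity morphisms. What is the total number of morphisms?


Each object has an identity morphism, giving 4 identities.
Adding the 11 non-identity morphisms:
Total = 4 + 11 = 15

15


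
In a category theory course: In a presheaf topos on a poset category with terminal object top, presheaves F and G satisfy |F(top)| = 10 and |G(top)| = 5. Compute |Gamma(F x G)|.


Global sections of a presheaf on a poset with terminal top satisfy
Gamma(H) ~ H(top). Presheaves admit pointwise products, so
(F x G)(top) = F(top) x G(top) (Cartesian product).
|Gamma(F x G)| = |F(top)| * |G(top)| = 10 * 5 = 50.

50


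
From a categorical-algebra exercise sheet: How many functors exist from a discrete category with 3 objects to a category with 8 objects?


A functor from a discrete category C to D is determined by
where each object maps. Each of the 3 objects of C can map
to any of the 8 objects of D independently.
Number of functors = 8^3 = 512

512


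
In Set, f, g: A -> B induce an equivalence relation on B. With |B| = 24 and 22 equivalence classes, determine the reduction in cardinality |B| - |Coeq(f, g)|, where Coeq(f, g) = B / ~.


The coequalizer Coeq(f, g) = B / ~ has one element per equivalence class.
|B| = 24, |Coeq(f, g)| = 22.
|B| - |Coeq(f, g)| = 24 - 22 = 2.

2


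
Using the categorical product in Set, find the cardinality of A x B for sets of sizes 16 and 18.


In Set, the product A x B is the Cartesian product.
By the universal property, |A x B| = |A| * |B|.
|A x B| = 16 * 18 = 288

288


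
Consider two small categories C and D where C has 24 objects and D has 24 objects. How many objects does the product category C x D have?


The product category C x D has objects that are pairs (c, d).
Number of pairs = |Ob(C)| * |Ob(D)| = 24 * 24 = 576

576


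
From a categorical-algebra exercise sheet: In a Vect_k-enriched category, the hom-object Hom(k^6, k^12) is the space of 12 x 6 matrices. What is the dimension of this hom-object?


In Vect-enriched categories, Hom(k^n, k^m) is the space of m x n matrices.
dim(Hom(k^6, k^12)) = 12 * 6 = 72

72


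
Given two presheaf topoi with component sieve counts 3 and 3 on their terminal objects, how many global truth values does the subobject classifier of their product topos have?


In a product of presheaf topoi E_1 x E_2, the subobject classifier
is Omega = Omega_1 x Omega_2 (componentwise), so
|Omega(top)| = |Omega_1(top_1)| * |Omega_2(top_2)|.
= 3 * 3 = 9.

9


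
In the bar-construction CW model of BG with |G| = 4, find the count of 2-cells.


In the bar-construction CW model of BG, the n-cells are indexed by
n-tuples [g_1|...|g_n] of non-identity elements of G (degenerate
simplices with some g_i = e do not contribute cells), so there are
(|G| - 1)^n n-cells.
For dim = 2 with |G| = 4:
cells = (4 - 1)^2 = 3^2 = 9

9


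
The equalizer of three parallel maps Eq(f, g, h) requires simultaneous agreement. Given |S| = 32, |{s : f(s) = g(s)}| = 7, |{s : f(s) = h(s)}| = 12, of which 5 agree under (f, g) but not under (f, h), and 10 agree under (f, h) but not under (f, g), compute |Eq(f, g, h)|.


Eq(f, g, h) is the triple-agreement set: points in S where all three
maps take the same value. Using inclusion-exclusion on the pairwise data:
Pair (f, g) agrees on 7 points; pair (f, h) on 12 points.
Points agreeing under (f, g) but not (f, h) = 5; under (f, h) but not (f, g) = 10.
Triple-agreement = agreement-in-(f, g) minus points that agree under (f, g) but not (f, h):
|Eq(f, g, h)| = 7 - 5 = 2
(cross-check via (f, h): 12 - 10 = 2.)

2


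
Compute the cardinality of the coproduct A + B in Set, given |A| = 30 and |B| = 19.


In Set, the coproduct A + B is the disjoint union.
|A + B| = |A| + |B| = 30 + 19 = 49

49


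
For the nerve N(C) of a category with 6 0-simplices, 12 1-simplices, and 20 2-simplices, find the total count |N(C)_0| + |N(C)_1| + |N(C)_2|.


The 2-skeleton of the nerve N(C) consists of simplices in dimensions 0, 1, 2:
  |N(C)_0| = 6 (objects)
  |N(C)_1| = 12 (morphisms)
  |N(C)_2| = 20 (composable pairs)
Total = 6 + 12 + 20 = 38

38


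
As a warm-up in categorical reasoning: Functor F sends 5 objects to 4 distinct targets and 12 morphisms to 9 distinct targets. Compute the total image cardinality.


The image of F consists of distinct objects and distinct morphisms.
|Im(F)| on objects = 4
|Im(F)| on morphisms = 9
Total image cardinality = 4 + 9 = 13

13


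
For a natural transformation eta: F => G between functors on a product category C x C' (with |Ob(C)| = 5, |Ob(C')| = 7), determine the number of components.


A natural transformation eta: F => G assigns one component morphism per
object of the domain category.
The domain is the product category C x C', so
|Ob(C x C')| = |Ob(C)| * |Ob(C')| = 5 * 7 = 35.
Therefore eta has 35 component morphisms.

35


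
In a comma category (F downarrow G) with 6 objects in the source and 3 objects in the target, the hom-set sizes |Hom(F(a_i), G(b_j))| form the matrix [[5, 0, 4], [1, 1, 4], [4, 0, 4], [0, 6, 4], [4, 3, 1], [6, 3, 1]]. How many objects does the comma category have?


Objects of (F downarrow G) are triples (a, b, h: F(a)->G(b)).
The count equals the sum of all entries in the hom-matrix.
sum(row 0) = 9
sum(row 1) = 6
sum(row 2) = 8
sum(row 3) = 10
sum(row 4) = 8
sum(row 5) = 10
Grand total = 51

51


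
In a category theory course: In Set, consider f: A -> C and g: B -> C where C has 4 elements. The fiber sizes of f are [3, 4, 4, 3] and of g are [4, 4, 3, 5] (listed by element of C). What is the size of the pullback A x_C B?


The pullback A x_C B consists of pairs (a, b) with f(a) = g(b).
For each element c in C, the fiber product has |f^-1(c)| * |g^-1(c)| elements.
Summing over C: 3 * 4 + 4 * 4 + 4 * 3 + 3 * 5
= 12 + 16 + 12 + 15 = 55

55


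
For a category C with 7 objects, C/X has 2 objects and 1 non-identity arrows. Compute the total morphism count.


In the slice category C/X, objects are morphisms to X.
Identity morphisms: 2 (one per object of C/X).
Non-identity morphisms: 1.
Total = 2 + 1 = 3

3


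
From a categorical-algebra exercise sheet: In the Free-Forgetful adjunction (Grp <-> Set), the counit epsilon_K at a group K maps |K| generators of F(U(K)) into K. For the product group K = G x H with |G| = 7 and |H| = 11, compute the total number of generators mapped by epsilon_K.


The counit epsilon_K: F(U(K)) -> K of the Free-Forgetful adjunction
maps |K| generators of F(U(K)) into K. For K = G x H (the product group),
|G x H| = |G| * |H|.
Total generators mapped = 7 * 11 = 77.

77


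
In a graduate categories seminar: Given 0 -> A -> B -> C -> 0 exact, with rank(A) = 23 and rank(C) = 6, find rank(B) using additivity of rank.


For a short exact sequence 0 -> A -> B -> C -> 0,
rank is additive: rank(B) = rank(A) + rank(C).
rank(B) = 23 + 6 = 29

29


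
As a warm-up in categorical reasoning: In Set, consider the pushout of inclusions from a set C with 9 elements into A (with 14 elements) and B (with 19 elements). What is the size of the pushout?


The pushout A +_C B identifies the images of C in A and B.
|A +_C B| = |A| + |B| - |C| (for injections).
= 14 + 19 - 9 = 24

24


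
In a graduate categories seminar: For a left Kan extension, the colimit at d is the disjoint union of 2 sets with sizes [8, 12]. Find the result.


Pointwise, the left Kan extension (Lan_F H)(d) is the colimit, indexed
by the comma category (F downarrow d), of H composed with the
projection (F downarrow d) -> C. Here that colimit is given
as a coproduct (disjoint union) of sets, so its cardinality is the
sum of the sizes of the summands.
Coproduct of sets with sizes: 8 + 12
= 20

20


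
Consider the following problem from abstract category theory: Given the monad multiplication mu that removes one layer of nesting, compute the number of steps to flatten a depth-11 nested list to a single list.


Each application of mu: T^2 -> T removes one layer of nesting.
Starting at depth 11 (i.e., T^11(X)), we need to reach T(X).
Number of mu applications = 11 - 1 = 10

10


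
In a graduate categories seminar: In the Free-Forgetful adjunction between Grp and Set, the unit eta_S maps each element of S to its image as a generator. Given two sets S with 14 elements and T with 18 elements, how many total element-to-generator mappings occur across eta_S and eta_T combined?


The unit eta_X: X -> U(F(X)) of the Free-Forgetful adjunction
maps each element of X to a generator of F(X). For X = S + T (disjoint
union in Set), |S + T| = |S| + |T|.
Total mappings = 14 + 18 = 32.

32


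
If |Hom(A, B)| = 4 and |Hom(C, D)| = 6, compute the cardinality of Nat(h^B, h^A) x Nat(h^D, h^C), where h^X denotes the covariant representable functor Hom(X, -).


By the Yoneda lemma, Nat(h^B, h^A) is isomorphic to Hom(A, B),
so |Nat(h^B, h^A)| = |Hom(A, B)| and |Nat(h^D, h^C)| = |Hom(C, D)|.
|Hom(A, B)| = 4, |Hom(C, D)| = 6.
|Nat(h^B, h^A) x Nat(h^D, h^C)| = 4 * 6 = 24

24


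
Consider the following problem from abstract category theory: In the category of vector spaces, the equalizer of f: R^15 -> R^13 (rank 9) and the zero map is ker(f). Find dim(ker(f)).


The equalizer of f and the zero map is ker(f).
By the rank-nullity theorem: dim(ker(f)) = dim(domain) - rank(f).
dim(ker(f)) = 15 - 9 = 6

6


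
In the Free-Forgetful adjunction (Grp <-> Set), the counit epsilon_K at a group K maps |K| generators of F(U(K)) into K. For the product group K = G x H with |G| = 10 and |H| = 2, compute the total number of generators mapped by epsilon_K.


The counit epsilon_K: F(U(K)) -> K of the Free-Forgetful adjunction
maps |K| generators of F(U(K)) into K. For K = G x H (the product group),
|G x H| = |G| * |H|.
Total generators mapped = 10 * 2 = 20.

20


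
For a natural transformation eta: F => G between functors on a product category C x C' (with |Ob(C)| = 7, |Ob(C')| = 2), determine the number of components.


A natural transformation eta: F => G assigns one component morphism per
object of the domain category.
The domain is the product category C x C', so
|Ob(C x C')| = |Ob(C)| * |Ob(C')| = 7 * 2 = 14.
Therefore eta has 14 component morphisms.

14


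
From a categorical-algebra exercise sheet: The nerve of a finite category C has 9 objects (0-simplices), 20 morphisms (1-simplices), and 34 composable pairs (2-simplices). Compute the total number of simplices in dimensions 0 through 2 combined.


The 2-skeleton of the nerve N(C) consists of simplices in dimensions 0, 1, 2:
  |N(C)_0| = 9 (objects)
  |N(C)_1| = 20 (morphisms)
  |N(C)_2| = 34 (composable pairs)
Total = 9 + 20 + 34 = 63

63


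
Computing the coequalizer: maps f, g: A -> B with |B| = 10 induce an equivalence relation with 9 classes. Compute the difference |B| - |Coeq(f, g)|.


The coequalizer Coeq(f, g) = B / ~ has one element per equivalence class.
|B| = 10, |Coeq(f, g)| = 9.
|B| - |Coeq(f, g)| = 10 - 9 = 1.

1


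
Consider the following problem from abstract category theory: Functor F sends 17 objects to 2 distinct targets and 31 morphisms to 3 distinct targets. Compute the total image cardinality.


The image of F consists of distinct objects and distinct morphisms.
|Im(F)| on objects = 2
|Im(F)| on morphisms = 3
Total image cardinality = 2 + 3 = 5

5


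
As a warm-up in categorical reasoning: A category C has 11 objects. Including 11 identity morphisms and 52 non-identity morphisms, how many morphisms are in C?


Each object has an identity morphism, giving 11 identities.
Adding the 52 non-identity morphisms:
Total = 11 + 52 = 63

63


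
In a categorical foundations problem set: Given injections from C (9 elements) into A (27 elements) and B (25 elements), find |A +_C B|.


The pushout A +_C B identifies the images of C in A and B.
|A +_C B| = |A| + |B| - |C| (for injections).
= 27 + 25 - 9 = 43

43


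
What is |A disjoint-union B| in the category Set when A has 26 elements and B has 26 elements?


In Set, the coproduct A + B is the disjoint union.
|A + B| = |A| + |B| = 26 + 26 = 52

52


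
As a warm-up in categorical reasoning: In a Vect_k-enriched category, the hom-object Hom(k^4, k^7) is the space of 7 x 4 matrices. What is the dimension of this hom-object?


In Vect-enriched categories, Hom(k^n, k^m) is the space of m x n matrices.
dim(Hom(k^4, k^7)) = 7 * 4 = 28

28


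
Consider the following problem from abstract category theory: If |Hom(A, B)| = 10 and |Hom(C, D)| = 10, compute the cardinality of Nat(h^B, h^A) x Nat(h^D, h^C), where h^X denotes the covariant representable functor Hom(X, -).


By the Yoneda lemma, Nat(h^B, h^A) is isomorphic to Hom(A, B),
so |Nat(h^B, h^A)| = |Hom(A, B)| and |Nat(h^D, h^C)| = |Hom(C, D)|.
|Hom(A, B)| = 10, |Hom(C, D)| = 10.
|Nat(h^B, h^A) x Nat(h^D, h^C)| = 10 * 10 = 100

100


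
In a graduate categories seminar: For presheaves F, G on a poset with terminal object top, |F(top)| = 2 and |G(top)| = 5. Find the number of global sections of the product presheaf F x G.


Global sections of a presheaf on a poset with terminal top satisfy
Gamma(H) ~ H(top). Presheaves admit pointwise products, so
(F x G)(top) = F(top) x G(top) (Cartesian product).
|Gamma(F x G)| = |F(top)| * |G(top)| = 2 * 5 = 10.

10


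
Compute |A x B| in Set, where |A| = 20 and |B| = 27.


In Set, the product A x B is the Cartesian product.
By the universal property, |A x B| = |A| * |B|.
|A x B| = 20 * 27 = 540

540


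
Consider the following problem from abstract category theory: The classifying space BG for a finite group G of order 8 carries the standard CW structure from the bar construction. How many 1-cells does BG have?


In the bar-construction CW model of BG, the n-cells are indexed by
n-tuples [g_1|...|g_n] of non-identity elements of G (degenerate
simplices with some g_i = e do not contribute cells), so there are
(|G| - 1)^n n-cells.
For dim = 1 with |G| = 8:
cells = (8 - 1)^1 = 7^1 = 7

7


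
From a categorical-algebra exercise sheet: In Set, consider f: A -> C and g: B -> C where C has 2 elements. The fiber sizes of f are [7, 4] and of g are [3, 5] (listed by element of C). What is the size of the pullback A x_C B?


The pullback A x_C B consists of pairs (a, b) with f(a) = g(b).
For each element c in C, the fiber product has |f^-1(c)| * |g^-1(c)| elements.
Summing over C: 7 * 3 + 4 * 5
= 21 + 20 = 41

41


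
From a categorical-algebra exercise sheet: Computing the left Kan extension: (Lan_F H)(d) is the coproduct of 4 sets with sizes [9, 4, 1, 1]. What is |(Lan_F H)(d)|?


Pointwise, the left Kan extension (Lan_F H)(d) is the colimit, indexed
by the comma category (F downarrow d), of H composed with the
projection (F downarrow d) -> C. Here that colimit is given
as a coproduct (disjoint union) of sets, so its cardinality is the
sum of the sizes of the summands.
Coproduct of sets with sizes: 9 + 4 + 1 + 1
= 15

15


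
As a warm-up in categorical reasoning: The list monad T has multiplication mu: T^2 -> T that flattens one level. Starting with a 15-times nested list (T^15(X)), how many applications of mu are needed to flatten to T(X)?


Each application of mu: T^2 -> T removes one layer of nesting.
Starting at depth 15 (i.e., T^15(X)), we need to reach T(X).
Number of mu applications = 15 - 1 = 14

14


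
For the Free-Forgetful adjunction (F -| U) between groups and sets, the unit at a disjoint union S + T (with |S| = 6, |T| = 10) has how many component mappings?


The unit eta_X: X -> U(F(X)) of the Free-Forgetful adjunction
maps each element of X to a generator of F(X). For X = S + T (disjoint
union in Set), |S + T| = |S| + |T|.
Total mappings = 6 + 10 = 16.

16


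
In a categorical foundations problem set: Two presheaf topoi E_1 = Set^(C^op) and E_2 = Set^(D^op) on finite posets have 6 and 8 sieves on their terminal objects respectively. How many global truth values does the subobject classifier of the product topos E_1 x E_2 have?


In a product of presheaf topoi E_1 x E_2, the subobject classifier
is Omega = Omega_1 x Omega_2 (componentwise), so
|Omega(top)| = |Omega_1(top_1)| * |Omega_2(top_2)|.
= 6 * 8 = 48.

48


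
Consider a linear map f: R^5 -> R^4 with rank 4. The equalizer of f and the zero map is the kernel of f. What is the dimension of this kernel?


The equalizer of f and the zero map is ker(f).
By the rank-nullity theorem: dim(ker(f)) = dim(domain) - rank(f).
dim(ker(f)) = 5 - 4 = 1

1


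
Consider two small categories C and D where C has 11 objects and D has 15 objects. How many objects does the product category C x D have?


The product category C x D has objects that are pairs (c, d).
Number of pairs = |Ob(C)| * |Ob(D)| = 11 * 15 = 165

165


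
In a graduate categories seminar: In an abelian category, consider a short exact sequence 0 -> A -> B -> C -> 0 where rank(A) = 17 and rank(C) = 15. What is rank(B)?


For a short exact sequence 0 -> A -> B -> C -> 0,
rank is additive: rank(B) = rank(A) + rank(C).
rank(B) = 17 + 15 = 32

32


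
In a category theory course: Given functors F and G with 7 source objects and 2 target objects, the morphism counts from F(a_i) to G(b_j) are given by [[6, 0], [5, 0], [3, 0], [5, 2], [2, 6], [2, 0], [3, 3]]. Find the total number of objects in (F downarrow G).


Objects of (F downarrow G) are triples (a, b, h: F(a)->G(b)).
The count equals the sum of all entries in the hom-matrix.
sum(row 0) = 6
sum(row 1) = 5
sum(row 2) = 3
sum(row 3) = 7
sum(row 4) = 8
sum(row 5) = 2
sum(row 6) = 6
Grand total = 37

37


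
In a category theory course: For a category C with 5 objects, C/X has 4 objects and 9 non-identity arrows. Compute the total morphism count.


In the slice category C/X, objects are morphisms to X.
Identity morphisms: 4 (one per object of C/X).
Non-identity morphisms: 9.
Total = 4 + 9 = 13

13


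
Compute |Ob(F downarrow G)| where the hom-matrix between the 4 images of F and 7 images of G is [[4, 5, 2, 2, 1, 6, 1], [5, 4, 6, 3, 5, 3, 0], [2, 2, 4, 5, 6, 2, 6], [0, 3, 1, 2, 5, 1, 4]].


Objects of (F downarrow G) are triples (a, b, h: F(a)->G(b)).
The count equals the sum of all entries in the hom-matrix.
sum(row 0) = 21
sum(row 1) = 26
sum(row 2) = 27
sum(row 3) = 16
Grand total = 90

90


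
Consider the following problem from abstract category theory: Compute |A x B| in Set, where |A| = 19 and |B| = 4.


In Set, the product A x B is the Cartesian product.
By the universal property, |A x B| = |A| * |B|.
|A x B| = 19 * 4 = 76

76


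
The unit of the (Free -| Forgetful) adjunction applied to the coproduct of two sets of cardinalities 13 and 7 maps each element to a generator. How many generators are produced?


The unit eta_X: X -> U(F(X)) of the Free-Forgetful adjunction
maps each element of X to a generator of F(X). For X = S + T (disjoint
union in Set), |S + T| = |S| + |T|.
Total mappings = 13 + 7 = 20.

20


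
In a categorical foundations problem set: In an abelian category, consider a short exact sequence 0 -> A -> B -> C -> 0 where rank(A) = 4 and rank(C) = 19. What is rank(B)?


For a short exact sequence 0 -> A -> B -> C -> 0,
rank is additive: rank(B) = rank(A) + rank(C).
rank(B) = 4 + 19 = 23

23


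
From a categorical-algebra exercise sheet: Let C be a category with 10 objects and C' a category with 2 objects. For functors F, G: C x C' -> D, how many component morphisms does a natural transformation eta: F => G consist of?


A natural transformation eta: F => G assigns one component morphism per
object of the domain category.
The domain is the product category C x C', so
|Ob(C x C')| = |Ob(C)| * |Ob(C')| = 10 * 2 = 20.
Therefore eta has 20 component morphisms.

20


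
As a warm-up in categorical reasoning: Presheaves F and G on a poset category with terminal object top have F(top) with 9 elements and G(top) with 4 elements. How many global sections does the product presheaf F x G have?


Global sections of a presheaf on a poset with terminal top satisfy
Gamma(H) ~ H(top). Presheaves admit pointwise products, so
(F x G)(top) = F(top) x G(top) (Cartesian product).
|Gamma(F x G)| = |F(top)| * |G(top)| = 9 * 4 = 36.

36


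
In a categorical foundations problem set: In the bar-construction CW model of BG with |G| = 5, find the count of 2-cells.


In the bar-construction CW model of BG, the n-cells are indexed by
n-tuples [g_1|...|g_n] of non-identity elements of G (degenerate
simplices with some g_i = e do not contribute cells), so there are
(|G| - 1)^n n-cells.
For dim = 2 with |G| = 5:
cells = (5 - 1)^2 = 4^2 = 16

16


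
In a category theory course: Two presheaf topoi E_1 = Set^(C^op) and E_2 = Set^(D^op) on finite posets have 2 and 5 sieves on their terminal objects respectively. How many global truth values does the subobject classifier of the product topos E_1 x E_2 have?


In a product of presheaf topoi E_1 x E_2, the subobject classifier
is Omega = Omega_1 x Omega_2 (componentwise), so
|Omega(top)| = |Omega_1(top_1)| * |Omega_2(top_2)|.
= 2 * 5 = 10.

10


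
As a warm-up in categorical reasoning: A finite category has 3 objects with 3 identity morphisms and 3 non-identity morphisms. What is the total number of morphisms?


Each object has an identity morphism, giving 3 identities.
Adding the 3 non-identity morphisms:
Total = 3 + 3 = 6

6


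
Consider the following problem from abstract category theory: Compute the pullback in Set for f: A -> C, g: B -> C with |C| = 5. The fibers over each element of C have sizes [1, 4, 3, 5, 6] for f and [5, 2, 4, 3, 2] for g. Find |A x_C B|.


The pullback A x_C B consists of pairs (a, b) with f(a) = g(b).
For each element c in C, the fiber product has |f^-1(c)| * |g^-1(c)| elements.
Summing over C: 1 * 5 + 4 * 2 + 3 * 4 + 5 * 3 + 6 * 2
= 5 + 8 + 12 + 15 + 12 = 52

52


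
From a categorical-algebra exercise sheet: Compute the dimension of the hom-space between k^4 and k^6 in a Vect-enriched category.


In Vect-enriched categories, Hom(k^n, k^m) is the space of m x n matrices.
dim(Hom(k^4, k^6)) = 6 * 4 = 24

24


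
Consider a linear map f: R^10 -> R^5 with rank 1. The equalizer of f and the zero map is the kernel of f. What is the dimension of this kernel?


The equalizer of f and the zero map is ker(f).
By the rank-nullity theorem: dim(ker(f)) = dim(domain) - rank(f).
dim(ker(f)) = 10 - 1 = 9

9


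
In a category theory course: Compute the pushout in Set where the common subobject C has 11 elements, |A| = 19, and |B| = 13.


The pushout A +_C B identifies the images of C in A and B.
|A +_C B| = |A| + |B| - |C| (for injections).
= 19 + 13 - 11 = 21

21


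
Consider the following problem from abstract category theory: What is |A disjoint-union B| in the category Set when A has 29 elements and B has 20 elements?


In Set, the coproduct A + B is the disjoint union.
|A + B| = |A| + |B| = 29 + 20 = 49

49


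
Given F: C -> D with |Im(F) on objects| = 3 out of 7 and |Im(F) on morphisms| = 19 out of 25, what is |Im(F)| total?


The image of F consists of distinct objects and distinct morphisms.
|Im(F)| on objects = 3
|Im(F)| on morphisms = 19
Total image cardinality = 3 + 19 = 22

22


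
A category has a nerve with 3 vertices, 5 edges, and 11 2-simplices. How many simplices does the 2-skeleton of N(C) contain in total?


The 2-skeleton of the nerve N(C) consists of simplices in dimensions 0, 1, 2:
  |N(C)_0| = 3 (objects)
  |N(C)_1| = 5 (morphisms)
  |N(C)_2| = 11 (composable pairs)
Total = 3 + 5 + 11 = 19

19


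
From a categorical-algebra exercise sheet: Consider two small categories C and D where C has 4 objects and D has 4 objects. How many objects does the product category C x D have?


The product category C x D has objects that are pairs (c, d).
Number of pairs = |Ob(C)| * |Ob(D)| = 4 * 4 = 16

16


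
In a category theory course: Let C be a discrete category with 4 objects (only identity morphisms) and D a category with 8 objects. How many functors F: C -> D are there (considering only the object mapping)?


A functor from a discrete category C to D is determined by
where each object maps. Each of the 4 objects of C can map
to any of the 8 objects of D independently.
Number of functors = 8^4 = 4096

4096


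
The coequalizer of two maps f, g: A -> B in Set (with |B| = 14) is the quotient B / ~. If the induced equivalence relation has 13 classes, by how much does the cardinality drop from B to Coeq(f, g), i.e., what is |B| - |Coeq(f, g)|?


The coequalizer Coeq(f, g) = B / ~ has one element per equivalence class.
|B| = 14, |Coeq(f, g)| = 13.
|B| - |Coeq(f, g)| = 14 - 13 = 1.

1


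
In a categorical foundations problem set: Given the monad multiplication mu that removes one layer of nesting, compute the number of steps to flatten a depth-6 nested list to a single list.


Each application of mu: T^2 -> T removes one layer of nesting.
Starting at depth 6 (i.e., T^6(X)), we need to reach T(X).
Number of mu applications = 6 - 1 = 5

5


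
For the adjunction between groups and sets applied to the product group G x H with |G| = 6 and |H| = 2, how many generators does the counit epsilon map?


The counit epsilon_K: F(U(K)) -> K of the Free-Forgetful adjunction
maps |K| generators of F(U(K)) into K. For K = G x H (the product group),
|G x H| = |G| * |H|.
Total generators mapped = 6 * 2 = 12.

12


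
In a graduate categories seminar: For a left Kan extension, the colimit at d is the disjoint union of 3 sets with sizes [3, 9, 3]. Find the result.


Pointwise, the left Kan extension (Lan_F H)(d) is the colimit, indexed
by the comma category (F downarrow d), of H composed with the
projection (F downarrow d) -> C. Here that colimit is given
as a coproduct (disjoint union) of sets, so its cardinality is the
sum of the sizes of the summands.
Coproduct of sets with sizes: 3 + 9 + 3
= 15

15


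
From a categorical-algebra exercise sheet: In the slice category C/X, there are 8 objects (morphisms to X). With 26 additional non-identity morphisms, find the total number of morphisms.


In the slice category C/X, objects are morphisms to X.
Identity morphisms: 8 (one per object of C/X).
Non-identity morphisms: 26.
Total = 8 + 26 = 34

34


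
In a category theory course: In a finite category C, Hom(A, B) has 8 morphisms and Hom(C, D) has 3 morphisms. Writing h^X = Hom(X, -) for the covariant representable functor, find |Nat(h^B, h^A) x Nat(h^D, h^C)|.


By the Yoneda lemma, Nat(h^B, h^A) is isomorphic to Hom(A, B),
so |Nat(h^B, h^A)| = |Hom(A, B)| and |Nat(h^D, h^C)| = |Hom(C, D)|.
|Hom(A, B)| = 8, |Hom(C, D)| = 3.
|Nat(h^B, h^A) x Nat(h^D, h^C)| = 8 * 3 = 24

24


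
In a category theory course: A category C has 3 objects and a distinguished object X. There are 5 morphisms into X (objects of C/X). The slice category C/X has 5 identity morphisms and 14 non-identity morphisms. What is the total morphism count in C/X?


In the slice category C/X, objects are morphisms to X.
Identity morphisms: 5 (one per object of C/X).
Non-identity morphisms: 14.
Total = 5 + 14 = 19

19
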